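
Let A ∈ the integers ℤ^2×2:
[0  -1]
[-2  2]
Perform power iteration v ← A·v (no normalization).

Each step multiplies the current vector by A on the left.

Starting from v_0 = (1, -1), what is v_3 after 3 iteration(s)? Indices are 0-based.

v_0 = (1, -1).
v_1 = A·v_0 = (1, -4).
v_2 = A·v_1 = (4, -10).
v_3 = A·v_2 = (10, -28).

v_3 = (10, -28)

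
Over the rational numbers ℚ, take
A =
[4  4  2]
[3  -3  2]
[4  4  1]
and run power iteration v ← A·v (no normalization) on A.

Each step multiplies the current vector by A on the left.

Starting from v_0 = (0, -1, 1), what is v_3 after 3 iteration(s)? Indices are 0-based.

v_3 = (-66, 117, -75)

v_0 = (0, -1, 1).
v_1 = A·v_0 = (-2, 5, -3).
v_2 = A·v_1 = (6, -27, 9).
v_3 = A·v_2 = (-66, 117, -75).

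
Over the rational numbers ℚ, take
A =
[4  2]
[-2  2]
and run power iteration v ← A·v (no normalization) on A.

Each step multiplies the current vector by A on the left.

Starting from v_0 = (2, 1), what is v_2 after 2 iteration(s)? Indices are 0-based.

v_0 = (2, 1).
v_1 = A·v_0 = (10, -2).
v_2 = A·v_1 = (36, -24).

v_2 = (36, -24)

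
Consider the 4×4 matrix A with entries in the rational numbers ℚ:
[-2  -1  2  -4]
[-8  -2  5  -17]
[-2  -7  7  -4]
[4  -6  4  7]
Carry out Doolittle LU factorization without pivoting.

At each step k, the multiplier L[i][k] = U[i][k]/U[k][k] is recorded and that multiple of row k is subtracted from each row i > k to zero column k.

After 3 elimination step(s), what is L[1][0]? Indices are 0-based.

L[1][0] = 4

k=0: U[0][0]=-2
  eliminate (1,0): mult=4, new row 1: (0, 2, -3, -1); set L[1][0]=4
  eliminate (2,0): mult=1, new row 2: (0, -6, 5, 0); set L[2][0]=1
  eliminate (3,0): mult=-2, new row 3: (0, -8, 8, -1); set L[3][0]=-2
k=1: U[1][1]=2
  eliminate (2,1): mult=-3, new row 2: (0, 0, -4, -3); set L[2][1]=-3
  eliminate (3,1): mult=-4, new row 3: (0, 0, -4, -5); set L[3][1]=-4
k=2: U[2][2]=-4
  eliminate (3,2): mult=1, new row 3: (0, 0, 0, -2); set L[3][2]=1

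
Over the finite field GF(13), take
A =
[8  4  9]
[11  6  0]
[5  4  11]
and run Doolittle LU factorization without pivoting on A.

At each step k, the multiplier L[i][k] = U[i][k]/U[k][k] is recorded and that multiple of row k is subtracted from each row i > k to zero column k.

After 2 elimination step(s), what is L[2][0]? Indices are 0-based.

k=0: U[0][0]=8
  eliminate (1,0): mult=3, new row 1: (0, 7, 12); set L[1][0]=3
  eliminate (2,0): mult=12, new row 2: (0, 8, 7); set L[2][0]=12
k=1: U[1][1]=7
  eliminate (2,1): mult=3, new row 2: (0, 0, 10); set L[2][1]=3

L[2][0] = 12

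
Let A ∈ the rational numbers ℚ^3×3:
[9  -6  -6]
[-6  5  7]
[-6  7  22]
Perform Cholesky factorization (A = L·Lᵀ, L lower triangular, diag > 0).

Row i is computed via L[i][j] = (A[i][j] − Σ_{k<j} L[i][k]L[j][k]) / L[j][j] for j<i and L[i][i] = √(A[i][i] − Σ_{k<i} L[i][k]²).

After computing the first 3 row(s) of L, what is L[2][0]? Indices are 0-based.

L[2][0] = -2

Step 1: L[0][0] = √(9) = 3.
  L[1][0] = (-6) / L[0][0] = -2.
Step 2: L[1][1] = √(1) = 1.
  L[2][0] = (-6) / L[0][0] = -2.
  L[2][1] = (3) / L[1][1] = 3.
Step 3: L[2][2] = √(9) = 3.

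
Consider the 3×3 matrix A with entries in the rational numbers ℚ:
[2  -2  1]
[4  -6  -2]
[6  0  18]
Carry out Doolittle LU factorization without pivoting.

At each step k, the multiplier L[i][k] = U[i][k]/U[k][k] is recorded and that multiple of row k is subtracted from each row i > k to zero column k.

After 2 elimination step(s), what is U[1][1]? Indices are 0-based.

[col 0] pivot 2
  R1 -= 2*R0 → (0, -2, -4)  (L[1][0] := 2)
  R2 -= 3*R0 → (0, 6, 15)  (L[2][0] := 3)
[col 1] pivot -2
  R2 -= -3*R1 → (0, 0, 3)  (L[2][1] := -3)

U[1][1] = -2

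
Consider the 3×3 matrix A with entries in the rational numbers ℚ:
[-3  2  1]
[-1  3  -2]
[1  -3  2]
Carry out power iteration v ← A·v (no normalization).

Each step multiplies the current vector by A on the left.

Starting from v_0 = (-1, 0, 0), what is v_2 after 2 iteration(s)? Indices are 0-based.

v_2 = (-8, 2, -2)

v_0 = (-1, 0, 0).
v_1 = A·v_0 = (3, 1, -1).
v_2 = A·v_1 = (-8, 2, -2).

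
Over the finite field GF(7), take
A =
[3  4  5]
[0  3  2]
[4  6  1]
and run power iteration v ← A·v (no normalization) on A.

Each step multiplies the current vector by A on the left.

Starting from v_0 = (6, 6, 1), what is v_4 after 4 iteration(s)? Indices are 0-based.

v_0 = (6, 6, 1).
v_1 = A·v_0 = (5, 6, 5).
v_2 = A·v_1 = (1, 0, 5).
v_3 = A·v_2 = (0, 3, 2).
v_4 = A·v_3 = (1, 6, 6).

v_4 = (1, 6, 6)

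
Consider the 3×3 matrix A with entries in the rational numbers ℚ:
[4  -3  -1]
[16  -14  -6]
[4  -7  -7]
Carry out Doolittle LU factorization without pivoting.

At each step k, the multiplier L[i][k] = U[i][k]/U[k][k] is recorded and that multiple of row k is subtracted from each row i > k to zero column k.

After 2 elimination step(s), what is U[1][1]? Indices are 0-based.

Step 1: pivot at (0,0) is 4.
  row1 ← row1 − (4)·row0  ⇒  L[1][0]=4, U row1=(0, -2, -2)
  row2 ← row2 − (1)·row0  ⇒  L[2][0]=1, U row2=(0, -4, -6)
Step 2: pivot at (1,1) is -2.
  row2 ← row2 − (2)·row1  ⇒  L[2][1]=2, U row2=(0, 0, -2)

U[1][1] = -2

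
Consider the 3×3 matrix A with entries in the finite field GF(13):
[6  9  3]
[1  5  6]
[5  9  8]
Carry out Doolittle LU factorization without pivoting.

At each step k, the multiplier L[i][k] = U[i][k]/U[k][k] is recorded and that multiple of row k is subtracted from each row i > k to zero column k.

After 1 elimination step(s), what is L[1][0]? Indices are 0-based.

k=0: U[0][0]=6
  eliminate (1,0): mult=11, new row 1: (0, 10, 12); set L[1][0]=11
  eliminate (2,0): mult=3, new row 2: (0, 8, 12); set L[2][0]=3

L[1][0] = 11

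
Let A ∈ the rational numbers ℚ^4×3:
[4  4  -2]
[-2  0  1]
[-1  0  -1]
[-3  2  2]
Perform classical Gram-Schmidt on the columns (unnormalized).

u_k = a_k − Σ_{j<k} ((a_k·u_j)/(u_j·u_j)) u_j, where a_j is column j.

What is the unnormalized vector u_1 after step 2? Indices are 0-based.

Step 1: u_0 = a_0 = (4, -2, -1, -3).
Step 2: u_1 = a_1 − (1/3)·u_0 = (8/3, 2/3, 1/3, 3).

u_1 = (8/3, 2/3, 1/3, 3)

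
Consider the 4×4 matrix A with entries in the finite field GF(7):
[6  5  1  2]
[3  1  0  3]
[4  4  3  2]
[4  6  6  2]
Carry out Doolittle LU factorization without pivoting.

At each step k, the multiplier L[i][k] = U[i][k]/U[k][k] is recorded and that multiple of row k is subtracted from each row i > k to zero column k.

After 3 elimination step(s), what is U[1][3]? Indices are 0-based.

k=0: U[0][0]=6
  eliminate (1,0): mult=4, new row 1: (0, 2, 3, 2); set L[1][0]=4
  eliminate (2,0): mult=3, new row 2: (0, 3, 0, 3); set L[2][0]=3
  eliminate (3,0): mult=3, new row 3: (0, 5, 3, 3); set L[3][0]=3
k=1: U[1][1]=2
  eliminate (2,1): mult=5, new row 2: (0, 0, 6, 0); set L[2][1]=5
  eliminate (3,1): mult=6, new row 3: (0, 0, 6, 5); set L[3][1]=6
k=2: U[2][2]=6
  eliminate (3,2): mult=1, new row 3: (0, 0, 0, 5); set L[3][2]=1

U[1][3] = 2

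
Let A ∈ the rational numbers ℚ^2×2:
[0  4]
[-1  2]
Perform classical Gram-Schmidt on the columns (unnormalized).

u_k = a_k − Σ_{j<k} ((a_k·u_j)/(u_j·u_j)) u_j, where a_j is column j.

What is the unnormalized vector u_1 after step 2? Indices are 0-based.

Step 1: u_0 = a_0 = (0, -1).
Step 2: u_1 = a_1 − (-2)·u_0 = (4, 0).

u_1 = (4, 0)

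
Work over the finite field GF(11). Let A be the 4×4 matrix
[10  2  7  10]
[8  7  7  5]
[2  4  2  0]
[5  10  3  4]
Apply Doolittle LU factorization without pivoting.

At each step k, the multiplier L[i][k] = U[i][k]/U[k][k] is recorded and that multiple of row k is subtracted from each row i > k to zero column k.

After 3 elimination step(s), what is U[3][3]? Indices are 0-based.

Step 1: pivot at (0,0) is 10.
  row1 ← row1 − (3)·row0  ⇒  L[1][0]=3, U row1=(0, 1, 8, 8)
  row2 ← row2 − (9)·row0  ⇒  L[2][0]=9, U row2=(0, 8, 5, 9)
  row3 ← row3 − (6)·row0  ⇒  L[3][0]=6, U row3=(0, 9, 5, 10)
Step 2: pivot at (1,1) is 1.
  row2 ← row2 − (8)·row1  ⇒  L[2][1]=8, U row2=(0, 0, 7, 0)
  row3 ← row3 − (9)·row1  ⇒  L[3][1]=9, U row3=(0, 0, 10, 4)
Step 3: pivot at (2,2) is 7.
  row3 ← row3 − (3)·row2  ⇒  L[3][2]=3, U row3=(0, 0, 0, 4)

U[3][3] = 4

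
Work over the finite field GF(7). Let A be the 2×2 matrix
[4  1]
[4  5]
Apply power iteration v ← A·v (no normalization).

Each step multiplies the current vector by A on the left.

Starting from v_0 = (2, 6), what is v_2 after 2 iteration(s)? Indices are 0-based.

v_2 = (3, 1)

v_0 = (2, 6).
v_1 = A·v_0 = (0, 3).
v_2 = A·v_1 = (3, 1).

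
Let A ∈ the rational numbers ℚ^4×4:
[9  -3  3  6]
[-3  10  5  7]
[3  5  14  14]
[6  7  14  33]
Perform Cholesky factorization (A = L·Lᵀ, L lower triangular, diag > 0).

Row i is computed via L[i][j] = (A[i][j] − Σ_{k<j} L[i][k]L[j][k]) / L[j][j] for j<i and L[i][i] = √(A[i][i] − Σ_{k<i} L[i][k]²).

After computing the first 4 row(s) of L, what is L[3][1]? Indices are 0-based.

L[3][1] = 3

Step 1: L[0][0] = √(9) = 3.
  L[1][0] = (-3) / L[0][0] = -1.
Step 2: L[1][1] = √(9) = 3.
  L[2][0] = (3) / L[0][0] = 1.
  L[2][1] = (6) / L[1][1] = 2.
Step 3: L[2][2] = √(9) = 3.
  L[3][0] = (6) / L[0][0] = 2.
  L[3][1] = (9) / L[1][1] = 3.
  L[3][2] = (6) / L[2][2] = 2.
Step 4: L[3][3] = √(16) = 4.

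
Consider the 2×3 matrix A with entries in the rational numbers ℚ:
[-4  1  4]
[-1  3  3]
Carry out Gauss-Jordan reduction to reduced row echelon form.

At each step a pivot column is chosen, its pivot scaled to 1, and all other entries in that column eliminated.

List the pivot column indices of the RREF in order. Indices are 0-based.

pivot(0,0)=-4: scale R0 → (1, -1/4, -1)
  clear (1,0): R1 −= (-1)R0 → (0, 11/4, 2)
pivot(1,1)=11/4: scale R1 → (0, 1, 8/11)
  clear (0,1): R0 −= (-1/4)R1 → (1, 0, -9/11)

pivot columns: 0, 1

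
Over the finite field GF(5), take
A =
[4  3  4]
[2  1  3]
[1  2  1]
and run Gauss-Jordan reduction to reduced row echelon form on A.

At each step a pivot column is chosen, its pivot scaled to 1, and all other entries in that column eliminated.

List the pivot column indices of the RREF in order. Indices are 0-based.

pivot columns: 0, 1

pivot(0,0)=4: scale R0 → (1, 2, 1)
  clear (1,0): R1 −= (2)R0 → (0, 2, 1)
  clear (2,0): R2 −= (1)R0 → (0, 0, 0)
pivot(1,1)=2: scale R1 → (0, 1, 3)
  clear (0,1): R0 −= (2)R1 → (1, 0, 0)
col 2: no nonzero at/below row 2; advance.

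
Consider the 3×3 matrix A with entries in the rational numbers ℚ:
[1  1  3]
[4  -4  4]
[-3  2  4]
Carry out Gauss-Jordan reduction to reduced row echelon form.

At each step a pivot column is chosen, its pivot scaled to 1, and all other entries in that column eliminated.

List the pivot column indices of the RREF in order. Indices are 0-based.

[1] R0 /= 1  ⇒  (1, 1, 3)
     R1 -= 4·R0  ⇒  (0, -8, -8)
     R2 -= -3·R0  ⇒  (0, 5, 13)
[2] R1 /= -8  ⇒  (0, 1, 1)
     R0 -= 1·R1  ⇒  (1, 0, 2)
     R2 -= 5·R1  ⇒  (0, 0, 8)
[3] R2 /= 8  ⇒  (0, 0, 1)
     R0 -= 2·R2  ⇒  (1, 0, 0)
     R1 -= 1·R2  ⇒  (0, 1, 0)

pivot columns: 0, 1, 2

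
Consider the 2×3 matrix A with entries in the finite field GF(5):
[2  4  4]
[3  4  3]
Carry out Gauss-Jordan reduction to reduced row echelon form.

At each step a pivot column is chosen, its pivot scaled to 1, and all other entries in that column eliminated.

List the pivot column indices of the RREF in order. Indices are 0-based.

pivot columns: 0, 1

pivot(0,0)=2: scale R0 → (1, 2, 2)
  clear (1,0): R1 −= (3)R0 → (0, 3, 2)
pivot(1,1)=3: scale R1 → (0, 1, 4)
  clear (0,1): R0 −= (2)R1 → (1, 0, 4)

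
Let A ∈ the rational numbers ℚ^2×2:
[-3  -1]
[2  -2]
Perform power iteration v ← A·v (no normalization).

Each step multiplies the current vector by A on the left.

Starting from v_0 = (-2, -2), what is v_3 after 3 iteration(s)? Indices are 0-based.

v_0 = (-2, -2).
v_1 = A·v_0 = (8, 0).
v_2 = A·v_1 = (-24, 16).
v_3 = A·v_2 = (56, -80).

v_3 = (56, -80)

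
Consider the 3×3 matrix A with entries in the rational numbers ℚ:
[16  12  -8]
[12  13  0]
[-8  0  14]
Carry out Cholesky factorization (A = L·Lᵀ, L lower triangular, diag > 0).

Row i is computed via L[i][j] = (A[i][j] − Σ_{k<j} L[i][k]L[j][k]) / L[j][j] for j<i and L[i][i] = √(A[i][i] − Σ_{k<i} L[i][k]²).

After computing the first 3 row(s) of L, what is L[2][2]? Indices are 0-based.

L[2][2] = 1

Step 1: L[0][0] = √(16) = 4.
  L[1][0] = (12) / L[0][0] = 3.
Step 2: L[1][1] = √(4) = 2.
  L[2][0] = (-8) / L[0][0] = -2.
  L[2][1] = (6) / L[1][1] = 3.
Step 3: L[2][2] = √(1) = 1.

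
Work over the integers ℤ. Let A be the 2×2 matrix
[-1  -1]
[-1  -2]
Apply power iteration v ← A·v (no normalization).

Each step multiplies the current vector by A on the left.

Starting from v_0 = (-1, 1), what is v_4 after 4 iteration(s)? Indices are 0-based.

v_0 = (-1, 1).
v_1 = A·v_0 = (0, -1).
v_2 = A·v_1 = (1, 2).
v_3 = A·v_2 = (-3, -5).
v_4 = A·v_3 = (8, 13).

v_4 = (8, 13)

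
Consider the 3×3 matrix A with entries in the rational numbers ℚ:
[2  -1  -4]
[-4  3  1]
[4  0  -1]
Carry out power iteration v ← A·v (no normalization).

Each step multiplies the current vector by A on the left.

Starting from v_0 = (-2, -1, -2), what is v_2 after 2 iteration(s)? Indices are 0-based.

v_0 = (-2, -1, -2).
v_1 = A·v_0 = (5, 3, -6).
v_2 = A·v_1 = (31, -17, 26).

v_2 = (31, -17, 26)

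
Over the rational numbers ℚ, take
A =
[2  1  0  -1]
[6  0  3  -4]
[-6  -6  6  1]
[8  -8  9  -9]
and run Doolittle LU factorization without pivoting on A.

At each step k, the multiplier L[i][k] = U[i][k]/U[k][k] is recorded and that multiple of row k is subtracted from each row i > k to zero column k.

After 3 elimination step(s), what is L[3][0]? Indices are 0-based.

k=0: U[0][0]=2
  eliminate (1,0): mult=3, new row 1: (0, -3, 3, -1); set L[1][0]=3
  eliminate (2,0): mult=-3, new row 2: (0, -3, 6, -2); set L[2][0]=-3
  eliminate (3,0): mult=4, new row 3: (0, -12, 9, -5); set L[3][0]=4
k=1: U[1][1]=-3
  eliminate (2,1): mult=1, new row 2: (0, 0, 3, -1); set L[2][1]=1
  eliminate (3,1): mult=4, new row 3: (0, 0, -3, -1); set L[3][1]=4
k=2: U[2][2]=3
  eliminate (3,2): mult=-1, new row 3: (0, 0, 0, -2); set L[3][2]=-1

L[3][0] = 4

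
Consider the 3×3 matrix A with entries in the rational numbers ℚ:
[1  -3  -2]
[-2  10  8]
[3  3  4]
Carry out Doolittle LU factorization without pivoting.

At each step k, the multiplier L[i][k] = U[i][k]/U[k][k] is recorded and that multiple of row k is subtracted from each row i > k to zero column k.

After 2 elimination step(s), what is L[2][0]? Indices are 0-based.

Step 1: pivot at (0,0) is 1.
  row1 ← row1 − (-2)·row0  ⇒  L[1][0]=-2, U row1=(0, 4, 4)
  row2 ← row2 − (3)·row0  ⇒  L[2][0]=3, U row2=(0, 12, 10)
Step 2: pivot at (1,1) is 4.
  row2 ← row2 − (3)·row1  ⇒  L[2][1]=3, U row2=(0, 0, -2)

L[2][0] = 3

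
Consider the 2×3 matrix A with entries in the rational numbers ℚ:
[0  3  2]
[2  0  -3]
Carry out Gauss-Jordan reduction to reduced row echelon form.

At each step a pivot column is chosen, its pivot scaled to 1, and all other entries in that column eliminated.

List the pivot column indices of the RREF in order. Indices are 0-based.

[1] R0 <-> R1
[1] R0 /= 2  ⇒  (1, 0, -3/2)
[2] R1 /= 3  ⇒  (0, 1, 2/3)

pivot columns: 0, 1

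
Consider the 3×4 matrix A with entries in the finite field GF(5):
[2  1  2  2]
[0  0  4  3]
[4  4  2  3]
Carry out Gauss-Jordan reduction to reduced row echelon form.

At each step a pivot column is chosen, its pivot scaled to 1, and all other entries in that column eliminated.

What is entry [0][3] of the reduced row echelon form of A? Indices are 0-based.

M[0][3] = 2

step 1: normalize row 0 (÷2) = (1, 3, 1, 1)
  row 2: subtract 4×row0 = (0, 2, 3, 4)
step 2: exchange rows 1,2
step 2: normalize row 1 (÷2) = (0, 1, 4, 2)
  row 0: subtract 3×row1 = (1, 0, 4, 0)
step 3: normalize row 2 (÷4) = (0, 0, 1, 2)
  row 0: subtract 4×row2 = (1, 0, 0, 2)
  row 1: subtract 4×row2 = (0, 1, 0, 4)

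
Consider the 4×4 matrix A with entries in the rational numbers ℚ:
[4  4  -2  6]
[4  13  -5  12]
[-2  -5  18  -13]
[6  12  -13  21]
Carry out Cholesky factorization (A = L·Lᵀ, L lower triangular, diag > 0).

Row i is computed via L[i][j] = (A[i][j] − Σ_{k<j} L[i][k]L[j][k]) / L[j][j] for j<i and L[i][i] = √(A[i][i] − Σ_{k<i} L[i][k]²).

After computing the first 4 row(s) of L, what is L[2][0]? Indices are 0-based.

L[2][0] = -1

Step 1: L[0][0] = √(4) = 2.
  L[1][0] = (4) / L[0][0] = 2.
Step 2: L[1][1] = √(9) = 3.
  L[2][0] = (-2) / L[0][0] = -1.
  L[2][1] = (-3) / L[1][1] = -1.
Step 3: L[2][2] = √(16) = 4.
  L[3][0] = (6) / L[0][0] = 3.
  L[3][1] = (6) / L[1][1] = 2.
  L[3][2] = (-8) / L[2][2] = -2.
Step 4: L[3][3] = √(4) = 2.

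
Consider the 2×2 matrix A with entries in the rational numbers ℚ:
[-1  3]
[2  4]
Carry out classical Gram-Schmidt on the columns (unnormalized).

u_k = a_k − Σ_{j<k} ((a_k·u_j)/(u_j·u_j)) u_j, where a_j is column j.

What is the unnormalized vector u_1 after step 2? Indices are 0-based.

u_1 = (4, 2)

Step 1: u_0 = a_0 = (-1, 2).
Step 2: u_1 = a_1 − (1)·u_0 = (4, 2).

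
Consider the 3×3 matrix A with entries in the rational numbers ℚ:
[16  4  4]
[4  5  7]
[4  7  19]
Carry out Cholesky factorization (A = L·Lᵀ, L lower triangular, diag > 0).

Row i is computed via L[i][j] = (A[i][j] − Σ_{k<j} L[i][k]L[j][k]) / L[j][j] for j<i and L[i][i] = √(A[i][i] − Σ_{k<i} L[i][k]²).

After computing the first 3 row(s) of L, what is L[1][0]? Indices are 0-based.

Step 1: L[0][0] = √(16) = 4.
  L[1][0] = (4) / L[0][0] = 1.
Step 2: L[1][1] = √(4) = 2.
  L[2][0] = (4) / L[0][0] = 1.
  L[2][1] = (6) / L[1][1] = 3.
Step 3: L[2][2] = √(9) = 3.

L[1][0] = 1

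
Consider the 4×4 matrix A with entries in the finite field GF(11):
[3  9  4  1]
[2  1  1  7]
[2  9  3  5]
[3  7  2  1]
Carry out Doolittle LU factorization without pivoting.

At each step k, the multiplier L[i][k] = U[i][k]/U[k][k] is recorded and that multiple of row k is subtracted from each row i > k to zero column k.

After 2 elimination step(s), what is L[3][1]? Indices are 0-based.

L[3][1] = 7

Step 1: pivot at (0,0) is 3.
  row1 ← row1 − (8)·row0  ⇒  L[1][0]=8, U row1=(0, 6, 2, 10)
  row2 ← row2 − (8)·row0  ⇒  L[2][0]=8, U row2=(0, 3, 4, 8)
  row3 ← row3 − (1)·row0  ⇒  L[3][0]=1, U row3=(0, 9, 9, 0)
Step 2: pivot at (1,1) is 6.
  row2 ← row2 − (6)·row1  ⇒  L[2][1]=6, U row2=(0, 0, 3, 3)
  row3 ← row3 − (7)·row1  ⇒  L[3][1]=7, U row3=(0, 0, 6, 7)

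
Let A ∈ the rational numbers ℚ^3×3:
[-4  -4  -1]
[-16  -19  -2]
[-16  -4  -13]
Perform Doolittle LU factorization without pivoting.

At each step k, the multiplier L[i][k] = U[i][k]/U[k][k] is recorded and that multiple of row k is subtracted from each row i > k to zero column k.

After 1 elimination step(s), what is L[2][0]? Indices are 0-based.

L[2][0] = 4

Step 1: pivot at (0,0) is -4.
  row1 ← row1 − (4)·row0  ⇒  L[1][0]=4, U row1=(0, -3, 2)
  row2 ← row2 − (4)·row0  ⇒  L[2][0]=4, U row2=(0, 12, -9)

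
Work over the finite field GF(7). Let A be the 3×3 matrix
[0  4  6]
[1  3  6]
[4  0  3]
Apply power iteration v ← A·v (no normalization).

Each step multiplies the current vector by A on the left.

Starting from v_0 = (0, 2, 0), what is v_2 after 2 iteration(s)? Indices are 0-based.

v_2 = (3, 5, 4)

v_0 = (0, 2, 0).
v_1 = A·v_0 = (1, 6, 0).
v_2 = A·v_1 = (3, 5, 4).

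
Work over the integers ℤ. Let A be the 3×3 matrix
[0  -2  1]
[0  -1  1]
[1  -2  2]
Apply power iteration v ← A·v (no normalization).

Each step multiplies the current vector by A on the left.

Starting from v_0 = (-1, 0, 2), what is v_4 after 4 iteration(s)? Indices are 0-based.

v_4 = (-1, 2, 6)

v_0 = (-1, 0, 2).
v_1 = A·v_0 = (2, 2, 3).
v_2 = A·v_1 = (-1, 1, 4).
v_3 = A·v_2 = (2, 3, 5).
v_4 = A·v_3 = (-1, 2, 6).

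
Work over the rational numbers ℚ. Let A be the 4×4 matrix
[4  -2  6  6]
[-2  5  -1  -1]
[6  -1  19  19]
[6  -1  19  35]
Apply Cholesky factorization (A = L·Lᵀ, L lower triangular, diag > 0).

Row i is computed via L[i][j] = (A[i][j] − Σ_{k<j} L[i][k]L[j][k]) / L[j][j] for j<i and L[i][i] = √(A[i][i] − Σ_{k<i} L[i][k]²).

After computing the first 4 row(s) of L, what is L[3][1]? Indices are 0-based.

L[3][1] = 1

Step 1: L[0][0] = √(4) = 2.
  L[1][0] = (-2) / L[0][0] = -1.
Step 2: L[1][1] = √(4) = 2.
  L[2][0] = (6) / L[0][0] = 3.
  L[2][1] = (2) / L[1][1] = 1.
Step 3: L[2][2] = √(9) = 3.
  L[3][0] = (6) / L[0][0] = 3.
  L[3][1] = (2) / L[1][1] = 1.
  L[3][2] = (9) / L[2][2] = 3.
Step 4: L[3][3] = √(16) = 4.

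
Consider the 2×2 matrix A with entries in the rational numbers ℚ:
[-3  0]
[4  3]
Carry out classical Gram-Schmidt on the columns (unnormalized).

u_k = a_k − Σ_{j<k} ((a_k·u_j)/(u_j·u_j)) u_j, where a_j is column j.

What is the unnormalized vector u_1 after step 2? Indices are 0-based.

u_1 = (36/25, 27/25)

Step 1: u_0 = a_0 = (-3, 4).
Step 2: u_1 = a_1 − (12/25)·u_0 = (36/25, 27/25).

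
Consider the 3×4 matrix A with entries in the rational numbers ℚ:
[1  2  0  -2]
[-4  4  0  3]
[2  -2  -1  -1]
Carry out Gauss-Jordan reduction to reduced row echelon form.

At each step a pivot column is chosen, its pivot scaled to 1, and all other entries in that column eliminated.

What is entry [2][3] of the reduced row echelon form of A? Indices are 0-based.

step 1: normalize row 0 (÷1) = (1, 2, 0, -2)
  row 1: subtract -4×row0 = (0, 12, 0, -5)
  row 2: subtract 2×row0 = (0, -6, -1, 3)
step 2: normalize row 1 (÷12) = (0, 1, 0, -5/12)
  row 0: subtract 2×row1 = (1, 0, 0, -7/6)
  row 2: subtract -6×row1 = (0, 0, -1, 1/2)
step 3: normalize row 2 (÷-1) = (0, 0, 1, -1/2)

M[2][3] = -1/2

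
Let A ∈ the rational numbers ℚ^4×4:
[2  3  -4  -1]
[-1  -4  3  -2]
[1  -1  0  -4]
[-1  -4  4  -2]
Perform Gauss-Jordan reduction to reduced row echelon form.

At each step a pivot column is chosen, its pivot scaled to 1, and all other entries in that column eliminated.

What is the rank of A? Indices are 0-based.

step 1: normalize row 0 (÷2) = (1, 3/2, -2, -1/2)
  row 1: subtract -1×row0 = (0, -5/2, 1, -5/2)
  row 2: subtract 1×row0 = (0, -5/2, 2, -7/2)
  row 3: subtract -1×row0 = (0, -5/2, 2, -5/2)
step 2: normalize row 1 (÷-5/2) = (0, 1, -2/5, 1)
  row 0: subtract 3/2×row1 = (1, 0, -7/5, -2)
  row 2: subtract -5/2×row1 = (0, 0, 1, -1)
  row 3: subtract -5/2×row1 = (0, 0, 1, 0)
step 3: normalize row 2 (÷1) = (0, 0, 1, -1)
  row 0: subtract -7/5×row2 = (1, 0, 0, -17/5)
  row 1: subtract -2/5×row2 = (0, 1, 0, 3/5)
  row 3: subtract 1×row2 = (0, 0, 0, 1)
step 4: normalize row 3 (÷1) = (0, 0, 0, 1)
  row 0: subtract -17/5×row3 = (1, 0, 0, 0)
  row 1: subtract 3/5×row3 = (0, 1, 0, 0)
  row 2: subtract -1×row3 = (0, 0, 1, 0)

rank = 4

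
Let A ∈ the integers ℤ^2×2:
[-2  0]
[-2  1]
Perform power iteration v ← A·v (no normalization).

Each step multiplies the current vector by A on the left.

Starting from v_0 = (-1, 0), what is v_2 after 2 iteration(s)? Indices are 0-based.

v_0 = (-1, 0).
v_1 = A·v_0 = (2, 2).
v_2 = A·v_1 = (-4, -2).

v_2 = (-4, -2)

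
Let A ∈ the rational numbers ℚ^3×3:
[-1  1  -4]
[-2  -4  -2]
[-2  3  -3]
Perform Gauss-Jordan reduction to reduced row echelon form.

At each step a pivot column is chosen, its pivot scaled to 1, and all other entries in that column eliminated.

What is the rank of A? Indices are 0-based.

rank = 3

[1] R0 /= -1  ⇒  (1, -1, 4)
     R1 -= -2·R0  ⇒  (0, -6, 6)
     R2 -= -2·R0  ⇒  (0, 1, 5)
[2] R1 /= -6  ⇒  (0, 1, -1)
     R0 -= -1·R1  ⇒  (1, 0, 3)
     R2 -= 1·R1  ⇒  (0, 0, 6)
[3] R2 /= 6  ⇒  (0, 0, 1)
     R0 -= 3·R2  ⇒  (1, 0, 0)
     R1 -= -1·R2  ⇒  (0, 1, 0)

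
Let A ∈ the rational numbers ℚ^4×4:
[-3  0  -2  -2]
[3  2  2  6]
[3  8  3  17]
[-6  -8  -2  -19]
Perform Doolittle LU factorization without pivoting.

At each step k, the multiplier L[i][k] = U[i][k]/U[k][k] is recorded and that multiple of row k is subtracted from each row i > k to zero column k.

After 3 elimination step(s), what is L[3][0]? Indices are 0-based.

L[3][0] = 2

[col 0] pivot -3
  R1 -= -1*R0 → (0, 2, 0, 4)  (L[1][0] := -1)
  R2 -= -1*R0 → (0, 8, 1, 15)  (L[2][0] := -1)
  R3 -= 2*R0 → (0, -8, 2, -15)  (L[3][0] := 2)
[col 1] pivot 2
  R2 -= 4*R1 → (0, 0, 1, -1)  (L[2][1] := 4)
  R3 -= -4*R1 → (0, 0, 2, 1)  (L[3][1] := -4)
[col 2] pivot 1
  R3 -= 2*R2 → (0, 0, 0, 3)  (L[3][2] := 2)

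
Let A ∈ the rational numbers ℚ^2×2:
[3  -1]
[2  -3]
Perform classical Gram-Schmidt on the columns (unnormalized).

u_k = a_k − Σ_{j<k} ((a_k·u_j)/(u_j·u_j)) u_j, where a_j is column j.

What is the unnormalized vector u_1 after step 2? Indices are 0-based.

u_1 = (14/13, -21/13)

Step 1: u_0 = a_0 = (3, 2).
Step 2: u_1 = a_1 − (-9/13)·u_0 = (14/13, -21/13).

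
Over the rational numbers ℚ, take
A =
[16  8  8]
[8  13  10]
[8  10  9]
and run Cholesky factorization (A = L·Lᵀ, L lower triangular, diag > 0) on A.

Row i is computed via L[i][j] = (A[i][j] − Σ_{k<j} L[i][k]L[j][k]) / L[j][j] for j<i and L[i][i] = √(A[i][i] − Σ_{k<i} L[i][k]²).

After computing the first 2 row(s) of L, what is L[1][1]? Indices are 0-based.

L[1][1] = 3

Step 1: L[0][0] = √(16) = 4.
  L[1][0] = (8) / L[0][0] = 2.
Step 2: L[1][1] = √(9) = 3.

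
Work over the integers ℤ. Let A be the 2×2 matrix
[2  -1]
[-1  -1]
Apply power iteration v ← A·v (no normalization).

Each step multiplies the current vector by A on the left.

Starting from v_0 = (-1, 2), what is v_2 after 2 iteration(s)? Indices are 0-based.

v_0 = (-1, 2).
v_1 = A·v_0 = (-4, -1).
v_2 = A·v_1 = (-7, 5).

v_2 = (-7, 5)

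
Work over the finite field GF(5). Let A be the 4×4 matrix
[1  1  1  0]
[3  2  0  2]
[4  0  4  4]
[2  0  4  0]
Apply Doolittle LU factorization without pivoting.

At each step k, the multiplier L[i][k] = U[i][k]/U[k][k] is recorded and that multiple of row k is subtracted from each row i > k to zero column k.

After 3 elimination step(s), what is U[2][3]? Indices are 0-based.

U[2][3] = 1

k=0: U[0][0]=1
  eliminate (1,0): mult=3, new row 1: (0, 4, 2, 2); set L[1][0]=3
  eliminate (2,0): mult=4, new row 2: (0, 1, 0, 4); set L[2][0]=4
  eliminate (3,0): mult=2, new row 3: (0, 3, 2, 0); set L[3][0]=2
k=1: U[1][1]=4
  eliminate (2,1): mult=4, new row 2: (0, 0, 2, 1); set L[2][1]=4
  eliminate (3,1): mult=2, new row 3: (0, 0, 3, 1); set L[3][1]=2
k=2: U[2][2]=2
  eliminate (3,2): mult=4, new row 3: (0, 0, 0, 2); set L[3][2]=4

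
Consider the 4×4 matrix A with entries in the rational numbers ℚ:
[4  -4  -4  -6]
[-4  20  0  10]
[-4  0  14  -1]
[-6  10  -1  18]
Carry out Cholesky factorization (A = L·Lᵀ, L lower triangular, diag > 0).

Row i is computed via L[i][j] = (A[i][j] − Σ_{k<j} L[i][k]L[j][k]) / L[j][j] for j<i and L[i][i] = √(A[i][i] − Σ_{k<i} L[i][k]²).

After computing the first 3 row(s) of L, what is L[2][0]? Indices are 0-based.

Step 1: L[0][0] = √(4) = 2.
  L[1][0] = (-4) / L[0][0] = -2.
Step 2: L[1][1] = √(16) = 4.
  L[2][0] = (-4) / L[0][0] = -2.
  L[2][1] = (-4) / L[1][1] = -1.
Step 3: L[2][2] = √(9) = 3.

L[2][0] = -2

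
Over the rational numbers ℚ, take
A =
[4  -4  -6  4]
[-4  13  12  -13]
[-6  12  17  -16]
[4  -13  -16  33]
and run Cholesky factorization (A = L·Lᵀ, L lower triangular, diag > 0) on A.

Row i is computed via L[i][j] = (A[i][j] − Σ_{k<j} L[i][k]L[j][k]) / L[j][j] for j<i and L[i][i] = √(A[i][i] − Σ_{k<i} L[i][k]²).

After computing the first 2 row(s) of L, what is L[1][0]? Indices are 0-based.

L[1][0] = -2

Step 1: L[0][0] = √(4) = 2.
  L[1][0] = (-4) / L[0][0] = -2.
Step 2: L[1][1] = √(9) = 3.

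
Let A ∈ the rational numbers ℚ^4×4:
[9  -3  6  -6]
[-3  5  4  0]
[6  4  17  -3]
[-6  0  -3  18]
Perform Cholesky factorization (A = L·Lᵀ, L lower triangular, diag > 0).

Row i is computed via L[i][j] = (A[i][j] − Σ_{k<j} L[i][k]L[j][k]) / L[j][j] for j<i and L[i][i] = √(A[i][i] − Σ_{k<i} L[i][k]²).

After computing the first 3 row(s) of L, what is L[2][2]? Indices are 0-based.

Step 1: L[0][0] = √(9) = 3.
  L[1][0] = (-3) / L[0][0] = -1.
Step 2: L[1][1] = √(4) = 2.
  L[2][0] = (6) / L[0][0] = 2.
  L[2][1] = (6) / L[1][1] = 3.
Step 3: L[2][2] = √(4) = 2.

L[2][2] = 2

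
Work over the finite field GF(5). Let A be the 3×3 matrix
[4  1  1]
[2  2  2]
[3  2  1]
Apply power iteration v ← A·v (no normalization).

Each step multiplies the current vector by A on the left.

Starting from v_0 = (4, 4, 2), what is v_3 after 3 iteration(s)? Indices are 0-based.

v_3 = (1, 2, 4)

v_0 = (4, 4, 2).
v_1 = A·v_0 = (2, 0, 2).
v_2 = A·v_1 = (0, 3, 3).
v_3 = A·v_2 = (1, 2, 4).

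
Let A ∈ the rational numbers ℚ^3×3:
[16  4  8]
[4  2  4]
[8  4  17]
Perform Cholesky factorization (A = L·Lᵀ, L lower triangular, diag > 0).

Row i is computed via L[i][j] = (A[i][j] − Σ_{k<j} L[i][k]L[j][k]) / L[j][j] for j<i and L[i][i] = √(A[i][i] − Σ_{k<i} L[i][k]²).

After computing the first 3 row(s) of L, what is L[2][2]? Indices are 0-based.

Step 1: L[0][0] = √(16) = 4.
  L[1][0] = (4) / L[0][0] = 1.
Step 2: L[1][1] = √(1) = 1.
  L[2][0] = (8) / L[0][0] = 2.
  L[2][1] = (2) / L[1][1] = 2.
Step 3: L[2][2] = √(9) = 3.

L[2][2] = 3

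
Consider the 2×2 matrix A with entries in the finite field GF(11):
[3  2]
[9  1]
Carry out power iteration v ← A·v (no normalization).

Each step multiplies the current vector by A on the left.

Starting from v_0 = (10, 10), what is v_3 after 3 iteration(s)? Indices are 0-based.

v_3 = (5, 4)

v_0 = (10, 10).
v_1 = A·v_0 = (6, 1).
v_2 = A·v_1 = (9, 0).
v_3 = A·v_2 = (5, 4).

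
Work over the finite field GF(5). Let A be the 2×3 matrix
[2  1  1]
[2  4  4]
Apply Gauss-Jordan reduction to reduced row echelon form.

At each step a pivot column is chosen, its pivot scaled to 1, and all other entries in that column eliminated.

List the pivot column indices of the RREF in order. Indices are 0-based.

step 1: normalize row 0 (÷2) = (1, 3, 3)
  row 1: subtract 2×row0 = (0, 3, 3)
step 2: normalize row 1 (÷3) = (0, 1, 1)
  row 0: subtract 3×row1 = (1, 0, 0)

pivot columns: 0, 1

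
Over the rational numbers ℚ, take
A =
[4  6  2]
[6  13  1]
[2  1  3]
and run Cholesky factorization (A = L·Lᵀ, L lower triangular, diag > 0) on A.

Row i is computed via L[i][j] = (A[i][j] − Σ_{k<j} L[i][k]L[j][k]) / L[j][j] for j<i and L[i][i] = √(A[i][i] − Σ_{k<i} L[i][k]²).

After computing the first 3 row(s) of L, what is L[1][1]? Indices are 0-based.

L[1][1] = 2

Step 1: L[0][0] = √(4) = 2.
  L[1][0] = (6) / L[0][0] = 3.
Step 2: L[1][1] = √(4) = 2.
  L[2][0] = (2) / L[0][0] = 1.
  L[2][1] = (-2) / L[1][1] = -1.
Step 3: L[2][2] = √(1) = 1.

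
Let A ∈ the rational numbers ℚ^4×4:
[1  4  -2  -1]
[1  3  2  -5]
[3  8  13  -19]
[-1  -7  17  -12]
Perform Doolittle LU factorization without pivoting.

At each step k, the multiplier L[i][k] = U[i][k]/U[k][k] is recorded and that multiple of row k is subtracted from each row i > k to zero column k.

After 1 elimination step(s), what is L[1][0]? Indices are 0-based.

L[1][0] = 1

k=0: U[0][0]=1
  eliminate (1,0): mult=1, new row 1: (0, -1, 4, -4); set L[1][0]=1
  eliminate (2,0): mult=3, new row 2: (0, -4, 19, -16); set L[2][0]=3
  eliminate (3,0): mult=-1, new row 3: (0, -3, 15, -13); set L[3][0]=-1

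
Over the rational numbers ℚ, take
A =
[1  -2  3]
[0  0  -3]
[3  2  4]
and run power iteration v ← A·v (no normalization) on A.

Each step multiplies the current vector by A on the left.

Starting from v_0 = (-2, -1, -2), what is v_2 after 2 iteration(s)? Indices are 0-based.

v_2 = (-66, 48, -70)

v_0 = (-2, -1, -2).
v_1 = A·v_0 = (-6, 6, -16).
v_2 = A·v_1 = (-66, 48, -70).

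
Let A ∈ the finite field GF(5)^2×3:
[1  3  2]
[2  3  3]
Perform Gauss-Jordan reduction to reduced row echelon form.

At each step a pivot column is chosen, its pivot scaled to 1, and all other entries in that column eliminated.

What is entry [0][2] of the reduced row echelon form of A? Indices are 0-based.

M[0][2] = 1

pivot(0,0)=1: scale R0 → (1, 3, 2)
  clear (1,0): R1 −= (2)R0 → (0, 2, 4)
pivot(1,1)=2: scale R1 → (0, 1, 2)
  clear (0,1): R0 −= (3)R1 → (1, 0, 1)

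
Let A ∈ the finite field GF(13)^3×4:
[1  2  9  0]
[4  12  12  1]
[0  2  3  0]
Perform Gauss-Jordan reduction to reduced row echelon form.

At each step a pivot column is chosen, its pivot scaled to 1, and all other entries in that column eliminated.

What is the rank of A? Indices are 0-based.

[1] R0 /= 1  ⇒  (1, 2, 9, 0)
     R1 -= 4·R0  ⇒  (0, 4, 2, 1)
[2] R1 /= 4  ⇒  (0, 1, 7, 10)
     R0 -= 2·R1  ⇒  (1, 0, 8, 6)
     R2 -= 2·R1  ⇒  (0, 0, 2, 6)
[3] R2 /= 2  ⇒  (0, 0, 1, 3)
     R0 -= 8·R2  ⇒  (1, 0, 0, 8)
     R1 -= 7·R2  ⇒  (0, 1, 0, 2)

rank = 3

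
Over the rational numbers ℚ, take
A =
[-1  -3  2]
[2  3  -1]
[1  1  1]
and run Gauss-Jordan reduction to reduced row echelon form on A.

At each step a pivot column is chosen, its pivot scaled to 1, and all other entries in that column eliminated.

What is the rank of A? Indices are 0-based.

rank = 3

[1] R0 /= -1  ⇒  (1, 3, -2)
     R1 -= 2·R0  ⇒  (0, -3, 3)
     R2 -= 1·R0  ⇒  (0, -2, 3)
[2] R1 /= -3  ⇒  (0, 1, -1)
     R0 -= 3·R1  ⇒  (1, 0, 1)
     R2 -= -2·R1  ⇒  (0, 0, 1)
[3] R2 /= 1  ⇒  (0, 0, 1)
     R0 -= 1·R2  ⇒  (1, 0, 0)
     R1 -= -1·R2  ⇒  (0, 1, 0)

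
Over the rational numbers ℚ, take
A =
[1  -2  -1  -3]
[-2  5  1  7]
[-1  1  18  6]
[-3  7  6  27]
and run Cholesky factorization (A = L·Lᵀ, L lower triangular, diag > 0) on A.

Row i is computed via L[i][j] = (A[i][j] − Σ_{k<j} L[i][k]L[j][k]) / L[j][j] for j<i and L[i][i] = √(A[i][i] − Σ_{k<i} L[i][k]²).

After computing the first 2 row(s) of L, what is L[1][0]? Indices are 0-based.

Step 1: L[0][0] = √(1) = 1.
  L[1][0] = (-2) / L[0][0] = -2.
Step 2: L[1][1] = √(1) = 1.

L[1][0] = -2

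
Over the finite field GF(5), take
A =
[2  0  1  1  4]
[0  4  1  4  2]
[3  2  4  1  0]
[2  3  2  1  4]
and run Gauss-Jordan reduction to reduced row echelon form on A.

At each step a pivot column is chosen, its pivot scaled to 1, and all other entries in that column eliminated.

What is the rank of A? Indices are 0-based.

rank = 4

step 1: normalize row 0 (÷2) = (1, 0, 3, 3, 2)
  row 2: subtract 3×row0 = (0, 2, 0, 2, 4)
  row 3: subtract 2×row0 = (0, 3, 1, 0, 0)
step 2: normalize row 1 (÷4) = (0, 1, 4, 1, 3)
  row 2: subtract 2×row1 = (0, 0, 2, 0, 3)
  row 3: subtract 3×row1 = (0, 0, 4, 2, 1)
step 3: normalize row 2 (÷2) = (0, 0, 1, 0, 4)
  row 0: subtract 3×row2 = (1, 0, 0, 3, 0)
  row 1: subtract 4×row2 = (0, 1, 0, 1, 2)
  row 3: subtract 4×row2 = (0, 0, 0, 2, 0)
step 4: normalize row 3 (÷2) = (0, 0, 0, 1, 0)
  row 0: subtract 3×row3 = (1, 0, 0, 0, 0)
  row 1: subtract 1×row3 = (0, 1, 0, 0, 2)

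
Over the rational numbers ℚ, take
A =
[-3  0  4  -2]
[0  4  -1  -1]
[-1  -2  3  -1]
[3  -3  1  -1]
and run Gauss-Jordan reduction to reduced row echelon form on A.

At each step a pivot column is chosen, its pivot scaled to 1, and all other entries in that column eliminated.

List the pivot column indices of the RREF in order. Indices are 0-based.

pivot columns: 0, 1, 2, 3

step 1: normalize row 0 (÷-3) = (1, 0, -4/3, 2/3)
  row 2: subtract -1×row0 = (0, -2, 5/3, -1/3)
  row 3: subtract 3×row0 = (0, -3, 5, -3)
step 2: normalize row 1 (÷4) = (0, 1, -1/4, -1/4)
  row 2: subtract -2×row1 = (0, 0, 7/6, -5/6)
  row 3: subtract -3×row1 = (0, 0, 17/4, -15/4)
step 3: normalize row 2 (÷7/6) = (0, 0, 1, -5/7)
  row 0: subtract -4/3×row2 = (1, 0, 0, -2/7)
  row 1: subtract -1/4×row2 = (0, 1, 0, -3/7)
  row 3: subtract 17/4×row2 = (0, 0, 0, -5/7)
step 4: normalize row 3 (÷-5/7) = (0, 0, 0, 1)
  row 0: subtract -2/7×row3 = (1, 0, 0, 0)
  row 1: subtract -3/7×row3 = (0, 1, 0, 0)
  row 2: subtract -5/7×row3 = (0, 0, 1, 0)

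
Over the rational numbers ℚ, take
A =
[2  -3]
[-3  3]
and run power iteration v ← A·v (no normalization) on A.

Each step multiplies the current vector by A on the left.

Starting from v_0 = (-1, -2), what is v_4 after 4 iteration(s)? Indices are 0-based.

v_4 = (536, -633)

v_0 = (-1, -2).
v_1 = A·v_0 = (4, -3).
v_2 = A·v_1 = (17, -21).
v_3 = A·v_2 = (97, -114).
v_4 = A·v_3 = (536, -633).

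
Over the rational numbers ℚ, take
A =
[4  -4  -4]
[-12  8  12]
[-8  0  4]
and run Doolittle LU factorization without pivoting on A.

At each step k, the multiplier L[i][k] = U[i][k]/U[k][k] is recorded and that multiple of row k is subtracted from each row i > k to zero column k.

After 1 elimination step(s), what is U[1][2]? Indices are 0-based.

U[1][2] = 0

Step 1: pivot at (0,0) is 4.
  row1 ← row1 − (-3)·row0  ⇒  L[1][0]=-3, U row1=(0, -4, 0)
  row2 ← row2 − (-2)·row0  ⇒  L[2][0]=-2, U row2=(0, -8, -4)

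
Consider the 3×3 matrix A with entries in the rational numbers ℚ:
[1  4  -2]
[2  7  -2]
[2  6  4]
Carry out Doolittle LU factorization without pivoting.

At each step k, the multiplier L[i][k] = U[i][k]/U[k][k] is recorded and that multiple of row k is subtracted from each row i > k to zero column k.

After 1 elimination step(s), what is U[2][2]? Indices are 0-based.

Step 1: pivot at (0,0) is 1.
  row1 ← row1 − (2)·row0  ⇒  L[1][0]=2, U row1=(0, -1, 2)
  row2 ← row2 − (2)·row0  ⇒  L[2][0]=2, U row2=(0, -2, 8)

U[2][2] = 8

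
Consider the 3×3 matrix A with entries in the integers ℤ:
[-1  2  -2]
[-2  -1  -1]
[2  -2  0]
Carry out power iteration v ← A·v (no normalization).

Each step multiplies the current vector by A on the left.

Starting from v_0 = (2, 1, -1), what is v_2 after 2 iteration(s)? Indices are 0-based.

v_0 = (2, 1, -1).
v_1 = A·v_0 = (2, -4, 2).
v_2 = A·v_1 = (-14, -2, 12).

v_2 = (-14, -2, 12)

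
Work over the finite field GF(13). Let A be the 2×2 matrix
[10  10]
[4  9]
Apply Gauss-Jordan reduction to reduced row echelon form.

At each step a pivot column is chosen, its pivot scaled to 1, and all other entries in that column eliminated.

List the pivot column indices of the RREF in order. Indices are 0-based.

pivot(0,0)=10: scale R0 → (1, 1)
  clear (1,0): R1 −= (4)R0 → (0, 5)
pivot(1,1)=5: scale R1 → (0, 1)
  clear (0,1): R0 −= (1)R1 → (1, 0)

pivot columns: 0, 1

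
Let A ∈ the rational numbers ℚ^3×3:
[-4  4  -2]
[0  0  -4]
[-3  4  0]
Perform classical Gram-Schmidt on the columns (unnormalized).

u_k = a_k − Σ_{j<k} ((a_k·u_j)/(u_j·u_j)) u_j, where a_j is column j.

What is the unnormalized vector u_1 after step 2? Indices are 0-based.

Step 1: u_0 = a_0 = (-4, 0, -3).
Step 2: u_1 = a_1 − (-28/25)·u_0 = (-12/25, 0, 16/25).

u_1 = (-12/25, 0, 16/25)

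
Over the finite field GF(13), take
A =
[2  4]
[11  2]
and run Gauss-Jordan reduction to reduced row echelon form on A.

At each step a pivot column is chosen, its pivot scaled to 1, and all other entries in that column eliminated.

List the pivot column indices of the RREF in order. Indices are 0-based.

[1] R0 /= 2  ⇒  (1, 2)
     R1 -= 11·R0  ⇒  (0, 6)
[2] R1 /= 6  ⇒  (0, 1)
     R0 -= 2·R1  ⇒  (1, 0)

pivot columns: 0, 1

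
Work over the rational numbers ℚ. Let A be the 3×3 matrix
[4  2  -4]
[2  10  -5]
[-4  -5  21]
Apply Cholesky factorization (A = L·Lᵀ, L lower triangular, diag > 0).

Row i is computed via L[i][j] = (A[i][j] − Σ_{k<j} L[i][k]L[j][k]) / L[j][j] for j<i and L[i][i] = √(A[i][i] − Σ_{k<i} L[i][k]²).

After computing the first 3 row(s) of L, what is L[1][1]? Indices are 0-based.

L[1][1] = 3

Step 1: L[0][0] = √(4) = 2.
  L[1][0] = (2) / L[0][0] = 1.
Step 2: L[1][1] = √(9) = 3.
  L[2][0] = (-4) / L[0][0] = -2.
  L[2][1] = (-3) / L[1][1] = -1.
Step 3: L[2][2] = √(16) = 4.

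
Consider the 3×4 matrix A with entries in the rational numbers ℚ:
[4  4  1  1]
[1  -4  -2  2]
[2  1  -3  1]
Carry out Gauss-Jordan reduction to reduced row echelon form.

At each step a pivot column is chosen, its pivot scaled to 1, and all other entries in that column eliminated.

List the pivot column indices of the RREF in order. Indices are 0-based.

[1] R0 /= 4  ⇒  (1, 1, 1/4, 1/4)
     R1 -= 1·R0  ⇒  (0, -5, -9/4, 7/4)
     R2 -= 2·R0  ⇒  (0, -1, -7/2, 1/2)
[2] R1 /= -5  ⇒  (0, 1, 9/20, -7/20)
     R0 -= 1·R1  ⇒  (1, 0, -1/5, 3/5)
     R2 -= -1·R1  ⇒  (0, 0, -61/20, 3/20)
[3] R2 /= -61/20  ⇒  (0, 0, 1, -3/61)
     R0 -= -1/5·R2  ⇒  (1, 0, 0, 36/61)
     R1 -= 9/20·R2  ⇒  (0, 1, 0, -20/61)

pivot columns: 0, 1, 2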